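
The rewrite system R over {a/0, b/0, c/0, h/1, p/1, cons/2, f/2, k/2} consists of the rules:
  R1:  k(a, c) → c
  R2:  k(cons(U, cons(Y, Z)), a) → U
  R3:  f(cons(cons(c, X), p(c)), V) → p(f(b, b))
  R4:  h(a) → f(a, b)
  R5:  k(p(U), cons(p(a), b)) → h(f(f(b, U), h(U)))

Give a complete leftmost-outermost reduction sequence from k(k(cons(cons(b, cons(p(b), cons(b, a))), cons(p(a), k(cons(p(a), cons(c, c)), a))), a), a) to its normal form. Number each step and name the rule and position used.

b

1. k(k(cons(cons(b, cons(p(b), cons(b, a))), cons(p(a), k(cons(p(a), cons(c, c)), a))), a), a)  →  k(cons(b, cons(p(b), cons(b, a))), a)   [R2 at 1]
2. k(cons(b, cons(p(b), cons(b, a))), a)  →  b   [R2 at ε]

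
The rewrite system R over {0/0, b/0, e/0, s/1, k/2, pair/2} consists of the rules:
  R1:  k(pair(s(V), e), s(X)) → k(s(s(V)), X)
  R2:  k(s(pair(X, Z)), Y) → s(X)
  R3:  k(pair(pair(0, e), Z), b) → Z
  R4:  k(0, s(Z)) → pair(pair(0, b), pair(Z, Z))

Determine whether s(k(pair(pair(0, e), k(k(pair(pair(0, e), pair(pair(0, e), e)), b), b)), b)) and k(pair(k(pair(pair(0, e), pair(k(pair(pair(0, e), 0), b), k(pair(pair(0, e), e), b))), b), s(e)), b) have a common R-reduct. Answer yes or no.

yes — NF(t₁) = s(e), NF(t₂) = s(e)

Reduce t₁ = s(k(pair(pair(0, e), k(k(pair(pair(0, e), pair(pair(0, e), e)), b), b)), b)):
1. s(k(pair(pair(0, e), k(k(pair(pair(0, e), pair(pair(0, e), e)), b), b)), b))  →  s(k(k(pair(pair(0, e), pair(pair(0, e), e)), b), b))   [R3 at 1]
2. s(k(k(pair(pair(0, e), pair(pair(0, e), e)), b), b))  →  s(k(pair(pair(0, e), e), b))   [R3 at 1.1]
3. s(k(pair(pair(0, e), e), b))  →  s(e)   [R3 at 1]

Reduce t₂ = k(pair(k(pair(pair(0, e), pair(k(pair(pair(0, e), 0), b), k(pair(pair(0, e), e), b))), b), s(e)), b):
1. k(pair(k(pair(pair(0, e), pair(k(pair(pair(0, e), 0), b), k(pair(pair(0, e), e), b))), b), s(e)), b)  →  k(pair(pair(k(pair(pair(0, e), 0), b), k(pair(pair(0, e), e), b)), s(e)), b)   [R3 at 1.1]
2. k(pair(pair(k(pair(pair(0, e), 0), b), k(pair(pair(0, e), e), b)), s(e)), b)  →  k(pair(pair(0, k(pair(pair(0, e), e), b)), s(e)), b)   [R3 at 1.1.1]
3. k(pair(pair(0, k(pair(pair(0, e), e), b)), s(e)), b)  →  k(pair(pair(0, e), s(e)), b)   [R3 at 1.1.2]
4. k(pair(pair(0, e), s(e)), b)  →  s(e)   [R3 at ε]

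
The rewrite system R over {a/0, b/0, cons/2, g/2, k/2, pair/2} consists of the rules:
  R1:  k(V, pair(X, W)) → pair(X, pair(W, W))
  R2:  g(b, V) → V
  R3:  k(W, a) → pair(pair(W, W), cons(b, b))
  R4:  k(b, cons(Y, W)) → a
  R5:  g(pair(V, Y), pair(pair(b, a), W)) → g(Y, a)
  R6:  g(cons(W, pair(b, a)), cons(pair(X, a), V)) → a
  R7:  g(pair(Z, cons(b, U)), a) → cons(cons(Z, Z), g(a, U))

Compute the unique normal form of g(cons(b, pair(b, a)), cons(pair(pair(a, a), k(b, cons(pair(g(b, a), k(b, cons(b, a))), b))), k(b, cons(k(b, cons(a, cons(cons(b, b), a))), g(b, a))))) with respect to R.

1. g(cons(b, pair(b, a)), cons(pair(pair(a, a), k(b, cons(pair(g(b, a), k(b, cons(b, a))), b))), k(b, cons(k(b, cons(a, cons(cons(b, b), a))), g(b, a)))))  →  g(cons(b, pair(b, a)), cons(pair(pair(a, a), a), k(b, cons(k(b, cons(a, cons(cons(b, b), a))), g(b, a)))))   [R4 at 2.1.2]
2. g(cons(b, pair(b, a)), cons(pair(pair(a, a), a), k(b, cons(k(b, cons(a, cons(cons(b, b), a))), g(b, a)))))  →  a   [R6 at ε]

a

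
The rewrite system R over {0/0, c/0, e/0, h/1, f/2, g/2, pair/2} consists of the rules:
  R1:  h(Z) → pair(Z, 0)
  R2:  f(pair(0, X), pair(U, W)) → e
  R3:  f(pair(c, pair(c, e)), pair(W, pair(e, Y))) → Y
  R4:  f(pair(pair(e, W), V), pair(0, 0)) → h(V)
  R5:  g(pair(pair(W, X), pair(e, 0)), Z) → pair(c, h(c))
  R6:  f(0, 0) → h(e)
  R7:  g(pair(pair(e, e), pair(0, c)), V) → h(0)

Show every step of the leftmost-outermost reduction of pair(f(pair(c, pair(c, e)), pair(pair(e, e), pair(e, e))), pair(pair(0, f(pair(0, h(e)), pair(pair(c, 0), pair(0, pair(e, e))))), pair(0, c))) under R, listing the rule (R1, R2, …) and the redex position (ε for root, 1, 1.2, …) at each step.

1. pair(f(pair(c, pair(c, e)), pair(pair(e, e), pair(e, e))), pair(pair(0, f(pair(0, h(e)), pair(pair(c, 0), pair(0, pair(e, e))))), pair(0, c)))  →  pair(e, pair(pair(0, f(pair(0, h(e)), pair(pair(c, 0), pair(0, pair(e, e))))), pair(0, c)))   [R3 at 1]
2. pair(e, pair(pair(0, f(pair(0, h(e)), pair(pair(c, 0), pair(0, pair(e, e))))), pair(0, c)))  →  pair(e, pair(pair(0, e), pair(0, c)))   [R2 at 2.1.2]

pair(e, pair(pair(0, e), pair(0, c)))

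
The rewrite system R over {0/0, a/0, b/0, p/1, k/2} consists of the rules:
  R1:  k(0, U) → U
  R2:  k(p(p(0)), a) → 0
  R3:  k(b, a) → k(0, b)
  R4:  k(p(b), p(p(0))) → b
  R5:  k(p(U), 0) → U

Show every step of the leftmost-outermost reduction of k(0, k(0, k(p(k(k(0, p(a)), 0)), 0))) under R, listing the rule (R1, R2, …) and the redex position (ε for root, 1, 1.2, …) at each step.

a

1. k(0, k(0, k(p(k(k(0, p(a)), 0)), 0)))  →  k(0, k(p(k(k(0, p(a)), 0)), 0))   [R1 at ε]
2. k(0, k(p(k(k(0, p(a)), 0)), 0))  →  k(p(k(k(0, p(a)), 0)), 0)   [R1 at ε]
3. k(p(k(k(0, p(a)), 0)), 0)  →  k(k(0, p(a)), 0)   [R5 at ε]
4. k(k(0, p(a)), 0)  →  k(p(a), 0)   [R1 at 1]
5. k(p(a), 0)  →  a   [R5 at ε]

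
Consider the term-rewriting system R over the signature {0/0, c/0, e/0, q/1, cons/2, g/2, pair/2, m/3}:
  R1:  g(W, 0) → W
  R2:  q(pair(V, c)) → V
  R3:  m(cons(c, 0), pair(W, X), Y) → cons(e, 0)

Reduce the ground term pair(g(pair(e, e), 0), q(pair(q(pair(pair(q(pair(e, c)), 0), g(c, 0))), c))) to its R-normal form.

1. pair(g(pair(e, e), 0), q(pair(q(pair(pair(q(pair(e, c)), 0), g(c, 0))), c)))  →  pair(pair(e, e), q(pair(q(pair(pair(q(pair(e, c)), 0), g(c, 0))), c)))   [R1 at 1]
2. pair(pair(e, e), q(pair(q(pair(pair(q(pair(e, c)), 0), g(c, 0))), c)))  →  pair(pair(e, e), q(pair(pair(q(pair(e, c)), 0), g(c, 0))))   [R2 at 2]
3. pair(pair(e, e), q(pair(pair(q(pair(e, c)), 0), g(c, 0))))  →  pair(pair(e, e), q(pair(pair(e, 0), g(c, 0))))   [R2 at 2.1.1.1]
4. pair(pair(e, e), q(pair(pair(e, 0), g(c, 0))))  →  pair(pair(e, e), q(pair(pair(e, 0), c)))   [R1 at 2.1.2]
5. pair(pair(e, e), q(pair(pair(e, 0), c)))  →  pair(pair(e, e), pair(e, 0))   [R2 at 2]

pair(pair(e, e), pair(e, 0))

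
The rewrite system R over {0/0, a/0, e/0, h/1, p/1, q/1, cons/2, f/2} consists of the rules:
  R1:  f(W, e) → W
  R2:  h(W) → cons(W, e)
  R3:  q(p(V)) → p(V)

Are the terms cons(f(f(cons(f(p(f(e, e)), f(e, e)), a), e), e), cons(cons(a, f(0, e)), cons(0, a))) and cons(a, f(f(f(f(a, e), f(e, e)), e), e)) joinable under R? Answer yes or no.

Reduce t₁ = cons(f(f(cons(f(p(f(e, e)), f(e, e)), a), e), e), cons(cons(a, f(0, e)), cons(0, a))):
1. cons(f(f(cons(f(p(f(e, e)), f(e, e)), a), e), e), cons(cons(a, f(0, e)), cons(0, a)))  →  cons(f(cons(f(p(f(e, e)), f(e, e)), a), e), cons(cons(a, f(0, e)), cons(0, a)))   [R1 at 1]
2. cons(f(cons(f(p(f(e, e)), f(e, e)), a), e), cons(cons(a, f(0, e)), cons(0, a)))  →  cons(cons(f(p(f(e, e)), f(e, e)), a), cons(cons(a, f(0, e)), cons(0, a)))   [R1 at 1]
3. cons(cons(f(p(f(e, e)), f(e, e)), a), cons(cons(a, f(0, e)), cons(0, a)))  →  cons(cons(f(p(e), f(e, e)), a), cons(cons(a, f(0, e)), cons(0, a)))   [R1 at 1.1.1.1]
4. cons(cons(f(p(e), f(e, e)), a), cons(cons(a, f(0, e)), cons(0, a)))  →  cons(cons(f(p(e), e), a), cons(cons(a, f(0, e)), cons(0, a)))   [R1 at 1.1.2]
5. cons(cons(f(p(e), e), a), cons(cons(a, f(0, e)), cons(0, a)))  →  cons(cons(p(e), a), cons(cons(a, f(0, e)), cons(0, a)))   [R1 at 1.1]
6. cons(cons(p(e), a), cons(cons(a, f(0, e)), cons(0, a)))  →  cons(cons(p(e), a), cons(cons(a, 0), cons(0, a)))   [R1 at 2.1.2]

Reduce t₂ = cons(a, f(f(f(f(a, e), f(e, e)), e), e)):
1. cons(a, f(f(f(f(a, e), f(e, e)), e), e))  →  cons(a, f(f(f(a, e), f(e, e)), e))   [R1 at 2]
2. cons(a, f(f(f(a, e), f(e, e)), e))  →  cons(a, f(f(a, e), f(e, e)))   [R1 at 2]
3. cons(a, f(f(a, e), f(e, e)))  →  cons(a, f(a, f(e, e)))   [R1 at 2.1]
4. cons(a, f(a, f(e, e)))  →  cons(a, f(a, e))   [R1 at 2.2]
5. cons(a, f(a, e))  →  cons(a, a)   [R1 at 2]

no — NF(t₁) = cons(cons(p(e), a), cons(cons(a, 0), cons(0, a))), NF(t₂) = cons(a, a)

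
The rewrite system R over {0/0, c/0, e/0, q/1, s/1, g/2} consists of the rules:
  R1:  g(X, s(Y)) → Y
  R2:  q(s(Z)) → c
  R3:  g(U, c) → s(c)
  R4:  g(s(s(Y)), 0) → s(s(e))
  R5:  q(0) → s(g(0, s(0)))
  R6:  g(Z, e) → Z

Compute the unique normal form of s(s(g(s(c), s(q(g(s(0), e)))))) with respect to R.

s(s(c))

1. s(s(g(s(c), s(q(g(s(0), e))))))  →  s(s(q(g(s(0), e))))   [R1 at 1.1]
2. s(s(q(g(s(0), e))))  →  s(s(q(s(0))))   [R6 at 1.1.1]
3. s(s(q(s(0))))  →  s(s(c))   [R2 at 1.1]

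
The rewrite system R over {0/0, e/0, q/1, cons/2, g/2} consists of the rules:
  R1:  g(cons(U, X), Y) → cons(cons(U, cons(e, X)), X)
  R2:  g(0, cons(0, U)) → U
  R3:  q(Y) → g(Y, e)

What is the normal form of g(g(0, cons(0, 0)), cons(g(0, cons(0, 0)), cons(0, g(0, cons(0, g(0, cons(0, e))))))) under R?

cons(0, e)

1. g(g(0, cons(0, 0)), cons(g(0, cons(0, 0)), cons(0, g(0, cons(0, g(0, cons(0, e)))))))  →  g(0, cons(g(0, cons(0, 0)), cons(0, g(0, cons(0, g(0, cons(0, e)))))))   [R2 at 1]
2. g(0, cons(g(0, cons(0, 0)), cons(0, g(0, cons(0, g(0, cons(0, e)))))))  →  g(0, cons(0, cons(0, g(0, cons(0, g(0, cons(0, e)))))))   [R2 at 2.1]
3. g(0, cons(0, cons(0, g(0, cons(0, g(0, cons(0, e)))))))  →  cons(0, g(0, cons(0, g(0, cons(0, e)))))   [R2 at ε]
4. cons(0, g(0, cons(0, g(0, cons(0, e)))))  →  cons(0, g(0, cons(0, e)))   [R2 at 2]
5. cons(0, g(0, cons(0, e)))  →  cons(0, e)   [R2 at 2]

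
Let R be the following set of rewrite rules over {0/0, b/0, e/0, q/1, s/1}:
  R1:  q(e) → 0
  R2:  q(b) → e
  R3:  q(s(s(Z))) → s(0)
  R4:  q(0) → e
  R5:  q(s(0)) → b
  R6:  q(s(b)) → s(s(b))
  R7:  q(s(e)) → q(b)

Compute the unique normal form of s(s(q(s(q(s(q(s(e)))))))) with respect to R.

1. s(s(q(s(q(s(q(s(e))))))))  →  s(s(q(s(q(s(q(b)))))))   [R7 at 1.1.1.1.1.1]
2. s(s(q(s(q(s(q(b)))))))  →  s(s(q(s(q(s(e))))))   [R2 at 1.1.1.1.1.1]
3. s(s(q(s(q(s(e))))))  →  s(s(q(s(q(b)))))   [R7 at 1.1.1.1]
4. s(s(q(s(q(b)))))  →  s(s(q(s(e))))   [R2 at 1.1.1.1]
5. s(s(q(s(e))))  →  s(s(q(b)))   [R7 at 1.1]
6. s(s(q(b)))  →  s(s(e))   [R2 at 1.1]

s(s(e))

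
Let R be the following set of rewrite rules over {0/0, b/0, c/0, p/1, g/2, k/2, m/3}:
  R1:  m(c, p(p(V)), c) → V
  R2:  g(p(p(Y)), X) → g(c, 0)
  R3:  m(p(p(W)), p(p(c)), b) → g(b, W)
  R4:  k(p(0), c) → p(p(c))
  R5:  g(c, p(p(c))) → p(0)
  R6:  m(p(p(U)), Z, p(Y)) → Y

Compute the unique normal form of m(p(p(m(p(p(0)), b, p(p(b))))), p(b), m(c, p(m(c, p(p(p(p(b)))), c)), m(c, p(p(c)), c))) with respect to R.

1. m(p(p(m(p(p(0)), b, p(p(b))))), p(b), m(c, p(m(c, p(p(p(p(b)))), c)), m(c, p(p(c)), c)))  →  m(p(p(p(b))), p(b), m(c, p(m(c, p(p(p(p(b)))), c)), m(c, p(p(c)), c)))   [R6 at 1.1.1]
2. m(p(p(p(b))), p(b), m(c, p(m(c, p(p(p(p(b)))), c)), m(c, p(p(c)), c)))  →  m(p(p(p(b))), p(b), m(c, p(p(p(b))), m(c, p(p(c)), c)))   [R1 at 3.2.1]
3. m(p(p(p(b))), p(b), m(c, p(p(p(b))), m(c, p(p(c)), c)))  →  m(p(p(p(b))), p(b), m(c, p(p(p(b))), c))   [R1 at 3.3]
4. m(p(p(p(b))), p(b), m(c, p(p(p(b))), c))  →  m(p(p(p(b))), p(b), p(b))   [R1 at 3]
5. m(p(p(p(b))), p(b), p(b))  →  b   [R6 at ε]

b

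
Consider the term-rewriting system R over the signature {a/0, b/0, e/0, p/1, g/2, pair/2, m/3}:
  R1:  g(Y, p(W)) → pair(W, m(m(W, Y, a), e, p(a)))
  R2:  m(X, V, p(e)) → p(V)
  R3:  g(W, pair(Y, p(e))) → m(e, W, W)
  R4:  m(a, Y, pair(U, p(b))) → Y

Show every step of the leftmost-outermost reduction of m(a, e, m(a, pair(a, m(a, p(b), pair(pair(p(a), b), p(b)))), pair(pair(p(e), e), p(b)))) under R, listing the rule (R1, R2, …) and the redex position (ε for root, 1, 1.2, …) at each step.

1. m(a, e, m(a, pair(a, m(a, p(b), pair(pair(p(a), b), p(b)))), pair(pair(p(e), e), p(b))))  →  m(a, e, pair(a, m(a, p(b), pair(pair(p(a), b), p(b)))))   [R4 at 3]
2. m(a, e, pair(a, m(a, p(b), pair(pair(p(a), b), p(b)))))  →  m(a, e, pair(a, p(b)))   [R4 at 3.2]
3. m(a, e, pair(a, p(b)))  →  e   [R4 at ε]

e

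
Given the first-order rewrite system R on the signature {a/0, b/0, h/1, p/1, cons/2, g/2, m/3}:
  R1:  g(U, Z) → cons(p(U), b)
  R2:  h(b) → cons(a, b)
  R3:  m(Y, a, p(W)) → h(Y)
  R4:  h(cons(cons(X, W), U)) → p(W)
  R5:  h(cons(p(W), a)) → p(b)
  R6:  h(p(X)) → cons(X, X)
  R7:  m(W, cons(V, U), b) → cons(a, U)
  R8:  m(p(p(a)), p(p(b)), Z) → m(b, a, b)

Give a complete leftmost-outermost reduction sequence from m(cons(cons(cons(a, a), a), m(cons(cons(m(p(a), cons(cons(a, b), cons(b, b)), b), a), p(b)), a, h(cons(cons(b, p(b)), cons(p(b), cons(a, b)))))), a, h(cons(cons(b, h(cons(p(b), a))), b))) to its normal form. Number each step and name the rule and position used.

p(a)

1. m(cons(cons(cons(a, a), a), m(cons(cons(m(p(a), cons(cons(a, b), cons(b, b)), b), a), p(b)), a, h(cons(cons(b, p(b)), cons(p(b), cons(a, b)))))), a, h(cons(cons(b, h(cons(p(b), a))), b)))  →  m(cons(cons(cons(a, a), a), m(cons(cons(cons(a, cons(b, b)), a), p(b)), a, h(cons(cons(b, p(b)), cons(p(b), cons(a, b)))))), a, h(cons(cons(b, h(cons(p(b), a))), b)))   [R7 at 1.2.1.1.1]
2. m(cons(cons(cons(a, a), a), m(cons(cons(cons(a, cons(b, b)), a), p(b)), a, h(cons(cons(b, p(b)), cons(p(b), cons(a, b)))))), a, h(cons(cons(b, h(cons(p(b), a))), b)))  →  m(cons(cons(cons(a, a), a), m(cons(cons(cons(a, cons(b, b)), a), p(b)), a, p(p(b)))), a, h(cons(cons(b, h(cons(p(b), a))), b)))   [R4 at 1.2.3]
3. m(cons(cons(cons(a, a), a), m(cons(cons(cons(a, cons(b, b)), a), p(b)), a, p(p(b)))), a, h(cons(cons(b, h(cons(p(b), a))), b)))  →  m(cons(cons(cons(a, a), a), h(cons(cons(cons(a, cons(b, b)), a), p(b)))), a, h(cons(cons(b, h(cons(p(b), a))), b)))   [R3 at 1.2]
4. m(cons(cons(cons(a, a), a), h(cons(cons(cons(a, cons(b, b)), a), p(b)))), a, h(cons(cons(b, h(cons(p(b), a))), b)))  →  m(cons(cons(cons(a, a), a), p(a)), a, h(cons(cons(b, h(cons(p(b), a))), b)))   [R4 at 1.2]
5. m(cons(cons(cons(a, a), a), p(a)), a, h(cons(cons(b, h(cons(p(b), a))), b)))  →  m(cons(cons(cons(a, a), a), p(a)), a, p(h(cons(p(b), a))))   [R4 at 3]
6. m(cons(cons(cons(a, a), a), p(a)), a, p(h(cons(p(b), a))))  →  h(cons(cons(cons(a, a), a), p(a)))   [R3 at ε]
7. h(cons(cons(cons(a, a), a), p(a)))  →  p(a)   [R4 at ε]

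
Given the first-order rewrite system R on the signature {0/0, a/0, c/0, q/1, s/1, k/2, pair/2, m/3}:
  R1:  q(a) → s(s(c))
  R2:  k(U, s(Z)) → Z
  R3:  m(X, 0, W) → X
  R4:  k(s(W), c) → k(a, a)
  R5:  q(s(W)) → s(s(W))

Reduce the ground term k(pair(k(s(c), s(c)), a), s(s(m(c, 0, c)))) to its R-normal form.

s(c)

1. k(pair(k(s(c), s(c)), a), s(s(m(c, 0, c))))  →  s(m(c, 0, c))   [R2 at ε]
2. s(m(c, 0, c))  →  s(c)   [R3 at 1]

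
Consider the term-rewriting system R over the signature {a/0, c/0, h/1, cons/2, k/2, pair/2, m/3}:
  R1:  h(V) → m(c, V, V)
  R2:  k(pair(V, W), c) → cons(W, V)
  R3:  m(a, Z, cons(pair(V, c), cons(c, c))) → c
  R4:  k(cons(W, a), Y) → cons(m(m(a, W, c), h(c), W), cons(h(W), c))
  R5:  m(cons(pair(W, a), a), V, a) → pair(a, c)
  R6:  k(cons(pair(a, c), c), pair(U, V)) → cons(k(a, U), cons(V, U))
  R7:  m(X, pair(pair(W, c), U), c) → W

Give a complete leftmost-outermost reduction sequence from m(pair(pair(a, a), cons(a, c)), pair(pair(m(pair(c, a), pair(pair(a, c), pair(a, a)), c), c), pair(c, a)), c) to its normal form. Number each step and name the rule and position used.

1. m(pair(pair(a, a), cons(a, c)), pair(pair(m(pair(c, a), pair(pair(a, c), pair(a, a)), c), c), pair(c, a)), c)  →  m(pair(c, a), pair(pair(a, c), pair(a, a)), c)   [R7 at ε]
2. m(pair(c, a), pair(pair(a, c), pair(a, a)), c)  →  a   [R7 at ε]

a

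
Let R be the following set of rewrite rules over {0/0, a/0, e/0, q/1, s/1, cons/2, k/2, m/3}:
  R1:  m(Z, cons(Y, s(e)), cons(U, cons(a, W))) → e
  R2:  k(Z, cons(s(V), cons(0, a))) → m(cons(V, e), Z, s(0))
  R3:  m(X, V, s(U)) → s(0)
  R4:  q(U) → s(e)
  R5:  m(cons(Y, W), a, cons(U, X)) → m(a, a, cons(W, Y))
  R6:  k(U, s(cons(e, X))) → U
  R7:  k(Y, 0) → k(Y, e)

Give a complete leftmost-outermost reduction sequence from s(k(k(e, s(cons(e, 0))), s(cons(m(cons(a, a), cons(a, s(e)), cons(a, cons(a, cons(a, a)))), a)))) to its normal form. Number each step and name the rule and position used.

s(e)

1. s(k(k(e, s(cons(e, 0))), s(cons(m(cons(a, a), cons(a, s(e)), cons(a, cons(a, cons(a, a)))), a))))  →  s(k(e, s(cons(m(cons(a, a), cons(a, s(e)), cons(a, cons(a, cons(a, a)))), a))))   [R6 at 1.1]
2. s(k(e, s(cons(m(cons(a, a), cons(a, s(e)), cons(a, cons(a, cons(a, a)))), a))))  →  s(k(e, s(cons(e, a))))   [R1 at 1.2.1.1]
3. s(k(e, s(cons(e, a))))  →  s(e)   [R6 at 1]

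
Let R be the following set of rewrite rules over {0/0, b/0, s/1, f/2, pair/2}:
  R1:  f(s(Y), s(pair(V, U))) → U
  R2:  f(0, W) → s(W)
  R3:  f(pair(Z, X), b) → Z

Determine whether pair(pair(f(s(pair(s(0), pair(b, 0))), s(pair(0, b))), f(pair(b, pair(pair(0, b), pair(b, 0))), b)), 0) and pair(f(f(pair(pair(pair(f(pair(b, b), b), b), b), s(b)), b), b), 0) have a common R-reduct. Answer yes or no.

yes — NF(t₁) = pair(pair(b, b), 0), NF(t₂) = pair(pair(b, b), 0)

Reduce t₁ = pair(pair(f(s(pair(s(0), pair(b, 0))), s(pair(0, b))), f(pair(b, pair(pair(0, b), pair(b, 0))), b)), 0):
1. pair(pair(f(s(pair(s(0), pair(b, 0))), s(pair(0, b))), f(pair(b, pair(pair(0, b), pair(b, 0))), b)), 0)  →  pair(pair(b, f(pair(b, pair(pair(0, b), pair(b, 0))), b)), 0)   [R1 at 1.1]
2. pair(pair(b, f(pair(b, pair(pair(0, b), pair(b, 0))), b)), 0)  →  pair(pair(b, b), 0)   [R3 at 1.2]

Reduce t₂ = pair(f(f(pair(pair(pair(f(pair(b, b), b), b), b), s(b)), b), b), 0):
1. pair(f(f(pair(pair(pair(f(pair(b, b), b), b), b), s(b)), b), b), 0)  →  pair(f(pair(pair(f(pair(b, b), b), b), b), b), 0)   [R3 at 1.1]
2. pair(f(pair(pair(f(pair(b, b), b), b), b), b), 0)  →  pair(pair(f(pair(b, b), b), b), 0)   [R3 at 1]
3. pair(pair(f(pair(b, b), b), b), 0)  →  pair(pair(b, b), 0)   [R3 at 1.1]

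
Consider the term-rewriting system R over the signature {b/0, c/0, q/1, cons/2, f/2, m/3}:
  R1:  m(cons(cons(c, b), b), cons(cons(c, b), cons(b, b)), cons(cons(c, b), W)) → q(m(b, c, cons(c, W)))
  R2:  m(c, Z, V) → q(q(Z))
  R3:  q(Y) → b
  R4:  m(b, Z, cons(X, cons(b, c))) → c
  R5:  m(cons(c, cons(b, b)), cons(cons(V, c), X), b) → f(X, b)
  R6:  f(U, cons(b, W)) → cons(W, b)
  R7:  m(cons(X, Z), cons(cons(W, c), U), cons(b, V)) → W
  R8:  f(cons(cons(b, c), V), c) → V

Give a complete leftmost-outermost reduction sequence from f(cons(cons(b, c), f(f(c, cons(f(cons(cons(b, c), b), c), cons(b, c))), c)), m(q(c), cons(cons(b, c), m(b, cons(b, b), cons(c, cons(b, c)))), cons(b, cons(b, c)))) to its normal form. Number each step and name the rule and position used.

b

1. f(cons(cons(b, c), f(f(c, cons(f(cons(cons(b, c), b), c), cons(b, c))), c)), m(q(c), cons(cons(b, c), m(b, cons(b, b), cons(c, cons(b, c)))), cons(b, cons(b, c))))  →  f(cons(cons(b, c), f(f(c, cons(b, cons(b, c))), c)), m(q(c), cons(cons(b, c), m(b, cons(b, b), cons(c, cons(b, c)))), cons(b, cons(b, c))))   [R8 at 1.2.1.2.1]
2. f(cons(cons(b, c), f(f(c, cons(b, cons(b, c))), c)), m(q(c), cons(cons(b, c), m(b, cons(b, b), cons(c, cons(b, c)))), cons(b, cons(b, c))))  →  f(cons(cons(b, c), f(cons(cons(b, c), b), c)), m(q(c), cons(cons(b, c), m(b, cons(b, b), cons(c, cons(b, c)))), cons(b, cons(b, c))))   [R6 at 1.2.1]
3. f(cons(cons(b, c), f(cons(cons(b, c), b), c)), m(q(c), cons(cons(b, c), m(b, cons(b, b), cons(c, cons(b, c)))), cons(b, cons(b, c))))  →  f(cons(cons(b, c), b), m(q(c), cons(cons(b, c), m(b, cons(b, b), cons(c, cons(b, c)))), cons(b, cons(b, c))))   [R8 at 1.2]
4. f(cons(cons(b, c), b), m(q(c), cons(cons(b, c), m(b, cons(b, b), cons(c, cons(b, c)))), cons(b, cons(b, c))))  →  f(cons(cons(b, c), b), m(b, cons(cons(b, c), m(b, cons(b, b), cons(c, cons(b, c)))), cons(b, cons(b, c))))   [R3 at 2.1]
5. f(cons(cons(b, c), b), m(b, cons(cons(b, c), m(b, cons(b, b), cons(c, cons(b, c)))), cons(b, cons(b, c))))  →  f(cons(cons(b, c), b), c)   [R4 at 2]
6. f(cons(cons(b, c), b), c)  →  b   [R8 at ε]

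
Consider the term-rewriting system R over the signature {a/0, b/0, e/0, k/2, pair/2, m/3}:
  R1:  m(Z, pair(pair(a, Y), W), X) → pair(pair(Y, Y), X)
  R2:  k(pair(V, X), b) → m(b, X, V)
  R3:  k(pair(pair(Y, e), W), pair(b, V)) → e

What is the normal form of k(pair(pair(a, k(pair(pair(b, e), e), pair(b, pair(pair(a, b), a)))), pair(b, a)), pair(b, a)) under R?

1. k(pair(pair(a, k(pair(pair(b, e), e), pair(b, pair(pair(a, b), a)))), pair(b, a)), pair(b, a))  →  k(pair(pair(a, e), pair(b, a)), pair(b, a))   [R3 at 1.1.2]
2. k(pair(pair(a, e), pair(b, a)), pair(b, a))  →  e   [R3 at ε]

e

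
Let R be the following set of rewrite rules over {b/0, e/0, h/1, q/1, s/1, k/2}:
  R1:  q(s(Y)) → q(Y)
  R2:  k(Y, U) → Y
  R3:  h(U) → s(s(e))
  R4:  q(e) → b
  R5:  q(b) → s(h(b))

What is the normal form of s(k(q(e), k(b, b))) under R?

s(b)

1. s(k(q(e), k(b, b)))  →  s(q(e))   [R2 at 1]
2. s(q(e))  →  s(b)   [R4 at 1]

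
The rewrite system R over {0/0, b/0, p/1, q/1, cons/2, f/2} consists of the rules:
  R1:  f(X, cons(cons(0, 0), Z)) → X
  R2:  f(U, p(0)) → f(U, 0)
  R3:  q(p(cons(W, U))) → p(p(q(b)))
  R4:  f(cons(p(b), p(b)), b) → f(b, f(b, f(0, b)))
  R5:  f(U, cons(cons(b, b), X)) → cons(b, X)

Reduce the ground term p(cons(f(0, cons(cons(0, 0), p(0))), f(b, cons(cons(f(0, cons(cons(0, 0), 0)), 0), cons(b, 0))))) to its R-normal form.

1. p(cons(f(0, cons(cons(0, 0), p(0))), f(b, cons(cons(f(0, cons(cons(0, 0), 0)), 0), cons(b, 0)))))  →  p(cons(0, f(b, cons(cons(f(0, cons(cons(0, 0), 0)), 0), cons(b, 0)))))   [R1 at 1.1]
2. p(cons(0, f(b, cons(cons(f(0, cons(cons(0, 0), 0)), 0), cons(b, 0)))))  →  p(cons(0, f(b, cons(cons(0, 0), cons(b, 0)))))   [R1 at 1.2.2.1.1]
3. p(cons(0, f(b, cons(cons(0, 0), cons(b, 0)))))  →  p(cons(0, b))   [R1 at 1.2]

p(cons(0, b))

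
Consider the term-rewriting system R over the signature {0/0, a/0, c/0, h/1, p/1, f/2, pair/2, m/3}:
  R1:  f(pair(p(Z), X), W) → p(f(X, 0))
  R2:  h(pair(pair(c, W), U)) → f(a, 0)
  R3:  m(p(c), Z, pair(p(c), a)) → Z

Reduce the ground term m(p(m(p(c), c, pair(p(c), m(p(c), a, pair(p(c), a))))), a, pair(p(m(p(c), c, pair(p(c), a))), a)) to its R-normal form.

a

1. m(p(m(p(c), c, pair(p(c), m(p(c), a, pair(p(c), a))))), a, pair(p(m(p(c), c, pair(p(c), a))), a))  →  m(p(m(p(c), c, pair(p(c), a))), a, pair(p(m(p(c), c, pair(p(c), a))), a))   [R3 at 1.1.3.2]
2. m(p(m(p(c), c, pair(p(c), a))), a, pair(p(m(p(c), c, pair(p(c), a))), a))  →  m(p(c), a, pair(p(m(p(c), c, pair(p(c), a))), a))   [R3 at 1.1]
3. m(p(c), a, pair(p(m(p(c), c, pair(p(c), a))), a))  →  m(p(c), a, pair(p(c), a))   [R3 at 3.1.1]
4. m(p(c), a, pair(p(c), a))  →  a   [R3 at ε]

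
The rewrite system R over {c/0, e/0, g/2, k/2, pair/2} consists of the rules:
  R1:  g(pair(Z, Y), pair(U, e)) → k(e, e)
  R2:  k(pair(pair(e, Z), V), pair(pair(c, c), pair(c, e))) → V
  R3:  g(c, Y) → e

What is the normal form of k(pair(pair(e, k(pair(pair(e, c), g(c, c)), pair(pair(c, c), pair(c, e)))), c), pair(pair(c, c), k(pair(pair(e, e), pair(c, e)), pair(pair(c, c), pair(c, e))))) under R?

1. k(pair(pair(e, k(pair(pair(e, c), g(c, c)), pair(pair(c, c), pair(c, e)))), c), pair(pair(c, c), k(pair(pair(e, e), pair(c, e)), pair(pair(c, c), pair(c, e)))))  →  k(pair(pair(e, g(c, c)), c), pair(pair(c, c), k(pair(pair(e, e), pair(c, e)), pair(pair(c, c), pair(c, e)))))   [R2 at 1.1.2]
2. k(pair(pair(e, g(c, c)), c), pair(pair(c, c), k(pair(pair(e, e), pair(c, e)), pair(pair(c, c), pair(c, e)))))  →  k(pair(pair(e, e), c), pair(pair(c, c), k(pair(pair(e, e), pair(c, e)), pair(pair(c, c), pair(c, e)))))   [R3 at 1.1.2]
3. k(pair(pair(e, e), c), pair(pair(c, c), k(pair(pair(e, e), pair(c, e)), pair(pair(c, c), pair(c, e)))))  →  k(pair(pair(e, e), c), pair(pair(c, c), pair(c, e)))   [R2 at 2.2]
4. k(pair(pair(e, e), c), pair(pair(c, c), pair(c, e)))  →  c   [R2 at ε]

c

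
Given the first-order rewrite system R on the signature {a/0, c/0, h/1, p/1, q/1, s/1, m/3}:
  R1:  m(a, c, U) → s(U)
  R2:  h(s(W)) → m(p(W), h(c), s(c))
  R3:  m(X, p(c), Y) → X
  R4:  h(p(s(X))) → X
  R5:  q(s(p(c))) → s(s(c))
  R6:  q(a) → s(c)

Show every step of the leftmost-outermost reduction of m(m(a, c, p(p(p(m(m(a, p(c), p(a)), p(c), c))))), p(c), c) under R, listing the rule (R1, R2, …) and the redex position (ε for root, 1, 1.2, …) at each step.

1. m(m(a, c, p(p(p(m(m(a, p(c), p(a)), p(c), c))))), p(c), c)  →  m(a, c, p(p(p(m(m(a, p(c), p(a)), p(c), c)))))   [R3 at ε]
2. m(a, c, p(p(p(m(m(a, p(c), p(a)), p(c), c)))))  →  s(p(p(p(m(m(a, p(c), p(a)), p(c), c)))))   [R1 at ε]
3. s(p(p(p(m(m(a, p(c), p(a)), p(c), c)))))  →  s(p(p(p(m(a, p(c), p(a))))))   [R3 at 1.1.1.1]
4. s(p(p(p(m(a, p(c), p(a))))))  →  s(p(p(p(a))))   [R3 at 1.1.1.1]

s(p(p(p(a))))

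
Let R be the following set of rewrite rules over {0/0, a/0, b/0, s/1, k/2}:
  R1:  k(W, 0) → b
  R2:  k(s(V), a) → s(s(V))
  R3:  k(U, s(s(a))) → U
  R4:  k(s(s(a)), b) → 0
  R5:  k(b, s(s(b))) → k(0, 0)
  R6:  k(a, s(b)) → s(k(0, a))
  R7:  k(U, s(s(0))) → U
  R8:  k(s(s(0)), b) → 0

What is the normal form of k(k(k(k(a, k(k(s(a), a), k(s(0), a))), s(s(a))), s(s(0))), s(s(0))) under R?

1. k(k(k(k(a, k(k(s(a), a), k(s(0), a))), s(s(a))), s(s(0))), s(s(0)))  →  k(k(k(a, k(k(s(a), a), k(s(0), a))), s(s(a))), s(s(0)))   [R7 at ε]
2. k(k(k(a, k(k(s(a), a), k(s(0), a))), s(s(a))), s(s(0)))  →  k(k(a, k(k(s(a), a), k(s(0), a))), s(s(a)))   [R7 at ε]
3. k(k(a, k(k(s(a), a), k(s(0), a))), s(s(a)))  →  k(a, k(k(s(a), a), k(s(0), a)))   [R3 at ε]
4. k(a, k(k(s(a), a), k(s(0), a)))  →  k(a, k(s(s(a)), k(s(0), a)))   [R2 at 2.1]
5. k(a, k(s(s(a)), k(s(0), a)))  →  k(a, k(s(s(a)), s(s(0))))   [R2 at 2.2]
6. k(a, k(s(s(a)), s(s(0))))  →  k(a, s(s(a)))   [R7 at 2]
7. k(a, s(s(a)))  →  a   [R3 at ε]

a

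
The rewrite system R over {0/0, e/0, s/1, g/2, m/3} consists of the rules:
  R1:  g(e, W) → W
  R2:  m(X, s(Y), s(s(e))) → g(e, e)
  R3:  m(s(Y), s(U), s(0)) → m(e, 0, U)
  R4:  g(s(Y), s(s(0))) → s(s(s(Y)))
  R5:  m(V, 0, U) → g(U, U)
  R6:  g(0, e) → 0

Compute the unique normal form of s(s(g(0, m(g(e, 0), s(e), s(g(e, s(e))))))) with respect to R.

s(s(0))

1. s(s(g(0, m(g(e, 0), s(e), s(g(e, s(e)))))))  →  s(s(g(0, m(0, s(e), s(g(e, s(e)))))))   [R1 at 1.1.2.1]
2. s(s(g(0, m(0, s(e), s(g(e, s(e)))))))  →  s(s(g(0, m(0, s(e), s(s(e))))))   [R1 at 1.1.2.3.1]
3. s(s(g(0, m(0, s(e), s(s(e))))))  →  s(s(g(0, g(e, e))))   [R2 at 1.1.2]
4. s(s(g(0, g(e, e))))  →  s(s(g(0, e)))   [R1 at 1.1.2]
5. s(s(g(0, e)))  →  s(s(0))   [R6 at 1.1]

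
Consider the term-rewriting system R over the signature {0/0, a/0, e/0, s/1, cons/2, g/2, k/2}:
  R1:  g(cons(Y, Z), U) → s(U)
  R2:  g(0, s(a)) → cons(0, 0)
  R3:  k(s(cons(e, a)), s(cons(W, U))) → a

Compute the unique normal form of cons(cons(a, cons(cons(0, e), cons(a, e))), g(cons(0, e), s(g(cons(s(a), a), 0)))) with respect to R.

cons(cons(a, cons(cons(0, e), cons(a, e))), s(s(s(0))))

1. cons(cons(a, cons(cons(0, e), cons(a, e))), g(cons(0, e), s(g(cons(s(a), a), 0))))  →  cons(cons(a, cons(cons(0, e), cons(a, e))), s(s(g(cons(s(a), a), 0))))   [R1 at 2]
2. cons(cons(a, cons(cons(0, e), cons(a, e))), s(s(g(cons(s(a), a), 0))))  →  cons(cons(a, cons(cons(0, e), cons(a, e))), s(s(s(0))))   [R1 at 2.1.1]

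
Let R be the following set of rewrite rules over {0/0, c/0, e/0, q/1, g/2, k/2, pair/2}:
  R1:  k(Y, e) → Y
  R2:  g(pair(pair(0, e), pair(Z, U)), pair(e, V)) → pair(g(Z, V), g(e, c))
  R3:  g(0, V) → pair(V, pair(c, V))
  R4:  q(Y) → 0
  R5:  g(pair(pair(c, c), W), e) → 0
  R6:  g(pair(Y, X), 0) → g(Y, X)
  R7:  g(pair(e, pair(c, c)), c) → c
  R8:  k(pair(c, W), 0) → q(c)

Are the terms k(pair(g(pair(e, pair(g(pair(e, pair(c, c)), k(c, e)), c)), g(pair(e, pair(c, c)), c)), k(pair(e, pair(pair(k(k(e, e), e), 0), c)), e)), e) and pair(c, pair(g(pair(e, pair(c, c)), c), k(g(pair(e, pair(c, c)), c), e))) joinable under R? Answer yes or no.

Reduce t₁ = k(pair(g(pair(e, pair(g(pair(e, pair(c, c)), k(c, e)), c)), g(pair(e, pair(c, c)), c)), k(pair(e, pair(pair(k(k(e, e), e), 0), c)), e)), e):
1. k(pair(g(pair(e, pair(g(pair(e, pair(c, c)), k(c, e)), c)), g(pair(e, pair(c, c)), c)), k(pair(e, pair(pair(k(k(e, e), e), 0), c)), e)), e)  →  pair(g(pair(e, pair(g(pair(e, pair(c, c)), k(c, e)), c)), g(pair(e, pair(c, c)), c)), k(pair(e, pair(pair(k(k(e, e), e), 0), c)), e))   [R1 at ε]
2. pair(g(pair(e, pair(g(pair(e, pair(c, c)), k(c, e)), c)), g(pair(e, pair(c, c)), c)), k(pair(e, pair(pair(k(k(e, e), e), 0), c)), e))  →  pair(g(pair(e, pair(g(pair(e, pair(c, c)), c), c)), g(pair(e, pair(c, c)), c)), k(pair(e, pair(pair(k(k(e, e), e), 0), c)), e))   [R1 at 1.1.2.1.2]
3. pair(g(pair(e, pair(g(pair(e, pair(c, c)), c), c)), g(pair(e, pair(c, c)), c)), k(pair(e, pair(pair(k(k(e, e), e), 0), c)), e))  →  pair(g(pair(e, pair(c, c)), g(pair(e, pair(c, c)), c)), k(pair(e, pair(pair(k(k(e, e), e), 0), c)), e))   [R7 at 1.1.2.1]
4. pair(g(pair(e, pair(c, c)), g(pair(e, pair(c, c)), c)), k(pair(e, pair(pair(k(k(e, e), e), 0), c)), e))  →  pair(g(pair(e, pair(c, c)), c), k(pair(e, pair(pair(k(k(e, e), e), 0), c)), e))   [R7 at 1.2]
5. pair(g(pair(e, pair(c, c)), c), k(pair(e, pair(pair(k(k(e, e), e), 0), c)), e))  →  pair(c, k(pair(e, pair(pair(k(k(e, e), e), 0), c)), e))   [R7 at 1]
6. pair(c, k(pair(e, pair(pair(k(k(e, e), e), 0), c)), e))  →  pair(c, pair(e, pair(pair(k(k(e, e), e), 0), c)))   [R1 at 2]
7. pair(c, pair(e, pair(pair(k(k(e, e), e), 0), c)))  →  pair(c, pair(e, pair(pair(k(e, e), 0), c)))   [R1 at 2.2.1.1]
8. pair(c, pair(e, pair(pair(k(e, e), 0), c)))  →  pair(c, pair(e, pair(pair(e, 0), c)))   [R1 at 2.2.1.1]

Reduce t₂ = pair(c, pair(g(pair(e, pair(c, c)), c), k(g(pair(e, pair(c, c)), c), e))):
1. pair(c, pair(g(pair(e, pair(c, c)), c), k(g(pair(e, pair(c, c)), c), e)))  →  pair(c, pair(c, k(g(pair(e, pair(c, c)), c), e)))   [R7 at 2.1]
2. pair(c, pair(c, k(g(pair(e, pair(c, c)), c), e)))  →  pair(c, pair(c, g(pair(e, pair(c, c)), c)))   [R1 at 2.2]
3. pair(c, pair(c, g(pair(e, pair(c, c)), c)))  →  pair(c, pair(c, c))   [R7 at 2.2]

no — NF(t₁) = pair(c, pair(e, pair(pair(e, 0), c))), NF(t₂) = pair(c, pair(c, c))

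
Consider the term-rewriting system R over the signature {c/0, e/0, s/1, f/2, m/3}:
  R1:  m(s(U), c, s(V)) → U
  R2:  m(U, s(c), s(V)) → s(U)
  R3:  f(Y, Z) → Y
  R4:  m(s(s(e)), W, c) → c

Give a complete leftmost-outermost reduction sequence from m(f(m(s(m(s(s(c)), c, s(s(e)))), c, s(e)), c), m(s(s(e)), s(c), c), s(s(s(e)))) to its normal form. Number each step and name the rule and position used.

1. m(f(m(s(m(s(s(c)), c, s(s(e)))), c, s(e)), c), m(s(s(e)), s(c), c), s(s(s(e))))  →  m(m(s(m(s(s(c)), c, s(s(e)))), c, s(e)), m(s(s(e)), s(c), c), s(s(s(e))))   [R3 at 1]
2. m(m(s(m(s(s(c)), c, s(s(e)))), c, s(e)), m(s(s(e)), s(c), c), s(s(s(e))))  →  m(m(s(s(c)), c, s(s(e))), m(s(s(e)), s(c), c), s(s(s(e))))   [R1 at 1]
3. m(m(s(s(c)), c, s(s(e))), m(s(s(e)), s(c), c), s(s(s(e))))  →  m(s(c), m(s(s(e)), s(c), c), s(s(s(e))))   [R1 at 1]
4. m(s(c), m(s(s(e)), s(c), c), s(s(s(e))))  →  m(s(c), c, s(s(s(e))))   [R4 at 2]
5. m(s(c), c, s(s(s(e))))  →  c   [R1 at ε]

c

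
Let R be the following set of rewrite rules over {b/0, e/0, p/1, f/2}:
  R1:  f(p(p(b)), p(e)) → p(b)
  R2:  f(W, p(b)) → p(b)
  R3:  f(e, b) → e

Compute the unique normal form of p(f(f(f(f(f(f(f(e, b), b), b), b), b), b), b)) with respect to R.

1. p(f(f(f(f(f(f(f(e, b), b), b), b), b), b), b))  →  p(f(f(f(f(f(f(e, b), b), b), b), b), b))   [R3 at 1.1.1.1.1.1.1]
2. p(f(f(f(f(f(f(e, b), b), b), b), b), b))  →  p(f(f(f(f(f(e, b), b), b), b), b))   [R3 at 1.1.1.1.1.1]
3. p(f(f(f(f(f(e, b), b), b), b), b))  →  p(f(f(f(f(e, b), b), b), b))   [R3 at 1.1.1.1.1]
4. p(f(f(f(f(e, b), b), b), b))  →  p(f(f(f(e, b), b), b))   [R3 at 1.1.1.1]
5. p(f(f(f(e, b), b), b))  →  p(f(f(e, b), b))   [R3 at 1.1.1]
6. p(f(f(e, b), b))  →  p(f(e, b))   [R3 at 1.1]
7. p(f(e, b))  →  p(e)   [R3 at 1]

p(e)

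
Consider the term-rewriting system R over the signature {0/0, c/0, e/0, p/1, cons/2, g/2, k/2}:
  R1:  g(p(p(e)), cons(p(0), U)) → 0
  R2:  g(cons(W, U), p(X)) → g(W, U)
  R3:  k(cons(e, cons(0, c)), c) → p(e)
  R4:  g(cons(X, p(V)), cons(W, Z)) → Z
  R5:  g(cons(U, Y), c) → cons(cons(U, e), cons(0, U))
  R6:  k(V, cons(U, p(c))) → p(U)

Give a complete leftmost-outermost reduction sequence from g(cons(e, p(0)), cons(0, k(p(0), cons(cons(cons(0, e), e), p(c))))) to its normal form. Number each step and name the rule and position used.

p(cons(cons(0, e), e))

1. g(cons(e, p(0)), cons(0, k(p(0), cons(cons(cons(0, e), e), p(c)))))  →  k(p(0), cons(cons(cons(0, e), e), p(c)))   [R4 at ε]
2. k(p(0), cons(cons(cons(0, e), e), p(c)))  →  p(cons(cons(0, e), e))   [R6 at ε]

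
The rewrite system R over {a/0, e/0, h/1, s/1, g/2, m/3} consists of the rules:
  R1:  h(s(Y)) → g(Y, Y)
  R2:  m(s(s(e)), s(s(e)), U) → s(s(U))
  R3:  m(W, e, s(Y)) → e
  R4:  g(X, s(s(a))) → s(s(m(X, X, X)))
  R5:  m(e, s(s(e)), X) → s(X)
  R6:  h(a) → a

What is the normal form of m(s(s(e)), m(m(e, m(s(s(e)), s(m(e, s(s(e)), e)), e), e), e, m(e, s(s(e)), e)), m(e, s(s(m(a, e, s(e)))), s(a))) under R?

1. m(s(s(e)), m(m(e, m(s(s(e)), s(m(e, s(s(e)), e)), e), e), e, m(e, s(s(e)), e)), m(e, s(s(m(a, e, s(e)))), s(a)))  →  m(s(s(e)), m(m(e, m(s(s(e)), s(s(e)), e), e), e, m(e, s(s(e)), e)), m(e, s(s(m(a, e, s(e)))), s(a)))   [R5 at 2.1.2.2.1]
2. m(s(s(e)), m(m(e, m(s(s(e)), s(s(e)), e), e), e, m(e, s(s(e)), e)), m(e, s(s(m(a, e, s(e)))), s(a)))  →  m(s(s(e)), m(m(e, s(s(e)), e), e, m(e, s(s(e)), e)), m(e, s(s(m(a, e, s(e)))), s(a)))   [R2 at 2.1.2]
3. m(s(s(e)), m(m(e, s(s(e)), e), e, m(e, s(s(e)), e)), m(e, s(s(m(a, e, s(e)))), s(a)))  →  m(s(s(e)), m(s(e), e, m(e, s(s(e)), e)), m(e, s(s(m(a, e, s(e)))), s(a)))   [R5 at 2.1]
4. m(s(s(e)), m(s(e), e, m(e, s(s(e)), e)), m(e, s(s(m(a, e, s(e)))), s(a)))  →  m(s(s(e)), m(s(e), e, s(e)), m(e, s(s(m(a, e, s(e)))), s(a)))   [R5 at 2.3]
5. m(s(s(e)), m(s(e), e, s(e)), m(e, s(s(m(a, e, s(e)))), s(a)))  →  m(s(s(e)), e, m(e, s(s(m(a, e, s(e)))), s(a)))   [R3 at 2]
6. m(s(s(e)), e, m(e, s(s(m(a, e, s(e)))), s(a)))  →  m(s(s(e)), e, m(e, s(s(e)), s(a)))   [R3 at 3.2.1.1]
7. m(s(s(e)), e, m(e, s(s(e)), s(a)))  →  m(s(s(e)), e, s(s(a)))   [R5 at 3]
8. m(s(s(e)), e, s(s(a)))  →  e   [R3 at ε]

e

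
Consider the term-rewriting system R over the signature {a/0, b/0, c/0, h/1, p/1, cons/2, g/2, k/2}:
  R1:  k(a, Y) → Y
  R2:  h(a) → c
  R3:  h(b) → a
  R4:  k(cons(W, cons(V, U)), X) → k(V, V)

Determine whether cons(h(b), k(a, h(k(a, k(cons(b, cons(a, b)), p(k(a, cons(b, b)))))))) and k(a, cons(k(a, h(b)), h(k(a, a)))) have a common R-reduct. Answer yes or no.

Reduce t₁ = cons(h(b), k(a, h(k(a, k(cons(b, cons(a, b)), p(k(a, cons(b, b)))))))):
1. cons(h(b), k(a, h(k(a, k(cons(b, cons(a, b)), p(k(a, cons(b, b))))))))  →  cons(a, k(a, h(k(a, k(cons(b, cons(a, b)), p(k(a, cons(b, b))))))))   [R3 at 1]
2. cons(a, k(a, h(k(a, k(cons(b, cons(a, b)), p(k(a, cons(b, b))))))))  →  cons(a, h(k(a, k(cons(b, cons(a, b)), p(k(a, cons(b, b)))))))   [R1 at 2]
3. cons(a, h(k(a, k(cons(b, cons(a, b)), p(k(a, cons(b, b)))))))  →  cons(a, h(k(cons(b, cons(a, b)), p(k(a, cons(b, b))))))   [R1 at 2.1]
4. cons(a, h(k(cons(b, cons(a, b)), p(k(a, cons(b, b))))))  →  cons(a, h(k(a, a)))   [R4 at 2.1]
5. cons(a, h(k(a, a)))  →  cons(a, h(a))   [R1 at 2.1]
6. cons(a, h(a))  →  cons(a, c)   [R2 at 2]

Reduce t₂ = k(a, cons(k(a, h(b)), h(k(a, a)))):
1. k(a, cons(k(a, h(b)), h(k(a, a))))  →  cons(k(a, h(b)), h(k(a, a)))   [R1 at ε]
2. cons(k(a, h(b)), h(k(a, a)))  →  cons(h(b), h(k(a, a)))   [R1 at 1]
3. cons(h(b), h(k(a, a)))  →  cons(a, h(k(a, a)))   [R3 at 1]
4. cons(a, h(k(a, a)))  →  cons(a, h(a))   [R1 at 2.1]
5. cons(a, h(a))  →  cons(a, c)   [R2 at 2]

yes — NF(t₁) = cons(a, c), NF(t₂) = cons(a, c)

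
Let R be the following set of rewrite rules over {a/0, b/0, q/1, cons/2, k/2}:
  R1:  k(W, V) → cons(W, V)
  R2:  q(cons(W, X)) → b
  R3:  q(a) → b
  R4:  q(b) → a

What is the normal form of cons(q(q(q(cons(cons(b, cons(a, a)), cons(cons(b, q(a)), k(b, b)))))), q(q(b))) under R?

cons(b, b)

1. cons(q(q(q(cons(cons(b, cons(a, a)), cons(cons(b, q(a)), k(b, b)))))), q(q(b)))  →  cons(q(q(b)), q(q(b)))   [R2 at 1.1.1]
2. cons(q(q(b)), q(q(b)))  →  cons(q(a), q(q(b)))   [R4 at 1.1]
3. cons(q(a), q(q(b)))  →  cons(b, q(q(b)))   [R3 at 1]
4. cons(b, q(q(b)))  →  cons(b, q(a))   [R4 at 2.1]
5. cons(b, q(a))  →  cons(b, b)   [R3 at 2]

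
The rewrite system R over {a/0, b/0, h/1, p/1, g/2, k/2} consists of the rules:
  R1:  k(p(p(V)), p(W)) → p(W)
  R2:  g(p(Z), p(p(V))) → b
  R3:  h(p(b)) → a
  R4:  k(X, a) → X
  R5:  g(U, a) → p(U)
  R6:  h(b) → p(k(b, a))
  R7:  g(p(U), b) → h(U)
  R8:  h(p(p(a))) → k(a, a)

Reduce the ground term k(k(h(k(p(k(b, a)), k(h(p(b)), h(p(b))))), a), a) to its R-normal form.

1. k(k(h(k(p(k(b, a)), k(h(p(b)), h(p(b))))), a), a)  →  k(h(k(p(k(b, a)), k(h(p(b)), h(p(b))))), a)   [R4 at ε]
2. k(h(k(p(k(b, a)), k(h(p(b)), h(p(b))))), a)  →  h(k(p(k(b, a)), k(h(p(b)), h(p(b)))))   [R4 at ε]
3. h(k(p(k(b, a)), k(h(p(b)), h(p(b)))))  →  h(k(p(b), k(h(p(b)), h(p(b)))))   [R4 at 1.1.1]
4. h(k(p(b), k(h(p(b)), h(p(b)))))  →  h(k(p(b), k(a, h(p(b)))))   [R3 at 1.2.1]
5. h(k(p(b), k(a, h(p(b)))))  →  h(k(p(b), k(a, a)))   [R3 at 1.2.2]
6. h(k(p(b), k(a, a)))  →  h(k(p(b), a))   [R4 at 1.2]
7. h(k(p(b), a))  →  h(p(b))   [R4 at 1]
8. h(p(b))  →  a   [R3 at ε]

a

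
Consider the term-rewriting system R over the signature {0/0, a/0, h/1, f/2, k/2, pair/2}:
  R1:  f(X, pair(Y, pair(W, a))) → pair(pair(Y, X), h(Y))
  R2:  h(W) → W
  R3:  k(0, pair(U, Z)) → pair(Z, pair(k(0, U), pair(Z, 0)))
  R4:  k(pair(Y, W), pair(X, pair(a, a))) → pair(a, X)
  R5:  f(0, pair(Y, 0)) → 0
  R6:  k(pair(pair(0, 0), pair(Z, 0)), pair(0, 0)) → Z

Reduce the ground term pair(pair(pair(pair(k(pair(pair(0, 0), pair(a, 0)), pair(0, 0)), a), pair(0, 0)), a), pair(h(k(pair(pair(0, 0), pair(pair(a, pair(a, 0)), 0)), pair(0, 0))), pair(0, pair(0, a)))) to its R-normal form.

pair(pair(pair(pair(a, a), pair(0, 0)), a), pair(pair(a, pair(a, 0)), pair(0, pair(0, a))))

1. pair(pair(pair(pair(k(pair(pair(0, 0), pair(a, 0)), pair(0, 0)), a), pair(0, 0)), a), pair(h(k(pair(pair(0, 0), pair(pair(a, pair(a, 0)), 0)), pair(0, 0))), pair(0, pair(0, a))))  →  pair(pair(pair(pair(a, a), pair(0, 0)), a), pair(h(k(pair(pair(0, 0), pair(pair(a, pair(a, 0)), 0)), pair(0, 0))), pair(0, pair(0, a))))   [R6 at 1.1.1.1]
2. pair(pair(pair(pair(a, a), pair(0, 0)), a), pair(h(k(pair(pair(0, 0), pair(pair(a, pair(a, 0)), 0)), pair(0, 0))), pair(0, pair(0, a))))  →  pair(pair(pair(pair(a, a), pair(0, 0)), a), pair(k(pair(pair(0, 0), pair(pair(a, pair(a, 0)), 0)), pair(0, 0)), pair(0, pair(0, a))))   [R2 at 2.1]
3. pair(pair(pair(pair(a, a), pair(0, 0)), a), pair(k(pair(pair(0, 0), pair(pair(a, pair(a, 0)), 0)), pair(0, 0)), pair(0, pair(0, a))))  →  pair(pair(pair(pair(a, a), pair(0, 0)), a), pair(pair(a, pair(a, 0)), pair(0, pair(0, a))))   [R6 at 2.1]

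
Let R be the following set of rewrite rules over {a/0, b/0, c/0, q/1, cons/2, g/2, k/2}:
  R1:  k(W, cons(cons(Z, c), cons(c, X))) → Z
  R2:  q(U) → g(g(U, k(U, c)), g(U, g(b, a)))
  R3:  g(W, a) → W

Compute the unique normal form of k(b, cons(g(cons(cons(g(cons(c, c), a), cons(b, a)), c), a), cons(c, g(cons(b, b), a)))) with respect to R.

cons(cons(c, c), cons(b, a))

1. k(b, cons(g(cons(cons(g(cons(c, c), a), cons(b, a)), c), a), cons(c, g(cons(b, b), a))))  →  k(b, cons(cons(cons(g(cons(c, c), a), cons(b, a)), c), cons(c, g(cons(b, b), a))))   [R3 at 2.1]
2. k(b, cons(cons(cons(g(cons(c, c), a), cons(b, a)), c), cons(c, g(cons(b, b), a))))  →  cons(g(cons(c, c), a), cons(b, a))   [R1 at ε]
3. cons(g(cons(c, c), a), cons(b, a))  →  cons(cons(c, c), cons(b, a))   [R3 at 1]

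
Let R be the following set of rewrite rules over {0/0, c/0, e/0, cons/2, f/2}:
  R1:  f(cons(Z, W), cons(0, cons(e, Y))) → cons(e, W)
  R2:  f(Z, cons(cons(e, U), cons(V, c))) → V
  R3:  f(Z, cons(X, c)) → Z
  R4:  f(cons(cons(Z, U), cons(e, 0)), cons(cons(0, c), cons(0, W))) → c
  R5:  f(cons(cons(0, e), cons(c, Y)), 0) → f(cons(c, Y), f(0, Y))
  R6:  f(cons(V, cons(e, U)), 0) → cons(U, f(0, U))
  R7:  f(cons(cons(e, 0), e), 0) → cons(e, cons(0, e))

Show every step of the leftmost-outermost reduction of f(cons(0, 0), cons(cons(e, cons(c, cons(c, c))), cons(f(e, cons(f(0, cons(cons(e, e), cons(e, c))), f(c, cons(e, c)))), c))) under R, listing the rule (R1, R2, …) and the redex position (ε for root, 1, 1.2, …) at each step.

e

1. f(cons(0, 0), cons(cons(e, cons(c, cons(c, c))), cons(f(e, cons(f(0, cons(cons(e, e), cons(e, c))), f(c, cons(e, c)))), c)))  →  f(e, cons(f(0, cons(cons(e, e), cons(e, c))), f(c, cons(e, c))))   [R2 at ε]
2. f(e, cons(f(0, cons(cons(e, e), cons(e, c))), f(c, cons(e, c))))  →  f(e, cons(e, f(c, cons(e, c))))   [R2 at 2.1]
3. f(e, cons(e, f(c, cons(e, c))))  →  f(e, cons(e, c))   [R3 at 2.2]
4. f(e, cons(e, c))  →  e   [R3 at ε]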